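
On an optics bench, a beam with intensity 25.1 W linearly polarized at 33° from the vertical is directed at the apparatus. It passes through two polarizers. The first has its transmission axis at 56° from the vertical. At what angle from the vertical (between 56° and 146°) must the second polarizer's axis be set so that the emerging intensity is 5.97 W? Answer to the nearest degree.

I₁ = I₀ cos²(56° − 33°) = I₀ cos²(23°) = 0.8473 I₀.
Target fraction: 5.97 / 25.1 W = 0.2378 of I₀.
Need I₂/I₀ = 0.2378, so cos²(θ − 56°) = 0.2378 / 0.8473 = 0.2807.
θ − 56° = arccos(√0.2807) = 58.0°, giving θ ≈ 56 + 58.0 = 114.0°.

θ ≈ 114°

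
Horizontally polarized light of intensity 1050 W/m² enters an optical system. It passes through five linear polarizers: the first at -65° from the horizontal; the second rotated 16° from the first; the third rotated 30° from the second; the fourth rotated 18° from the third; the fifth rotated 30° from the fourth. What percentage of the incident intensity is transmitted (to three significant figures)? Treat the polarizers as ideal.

≈ 8.40%

By Malus's law, I₁ = 1050 W/m² · cos²(65°) = 187.5 W/m².
I₂ = I₁ · cos²(16°) = 187.5 · 0.924 = 173.3 W/m².
I₃ = I₂ · cos²(30°) = 173.3 · 0.75 = 130 W/m².
I₄ = I₃ · cos²(18°) = 130 · 0.9045 = 117.6 W/m².
I₅ = I₄ · cos²(30°) = 117.6 · 0.75 = 88.17 W/m².
That is 8.397% of the incident intensity.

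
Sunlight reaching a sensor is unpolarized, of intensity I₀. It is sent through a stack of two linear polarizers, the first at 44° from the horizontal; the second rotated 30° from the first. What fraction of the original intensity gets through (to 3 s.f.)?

≈ 0.375 I₀

Unpolarized light through the first polarizer → I₁ = ½ I₀, now polarized at 44°.
I₂ = I₁ cos²(30°) = 0.5 · 0.75 I₀ = 0.375 I₀.
Transmitted fraction = 0.375.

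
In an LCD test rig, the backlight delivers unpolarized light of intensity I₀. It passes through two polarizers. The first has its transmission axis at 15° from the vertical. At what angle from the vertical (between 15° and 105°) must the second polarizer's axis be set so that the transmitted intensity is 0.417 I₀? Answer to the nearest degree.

Unpolarized light through the first polarizer → I₁ = ½ I₀, now polarized at 15°.
Need I₂/I₀ = 0.417, so cos²(θ − 15°) = 0.417 / 0.5 = 0.834.
θ − 15° = arccos(√0.834) = 24.0°, giving θ ≈ 15 + 24.0 = 39.0°.

θ ≈ 39°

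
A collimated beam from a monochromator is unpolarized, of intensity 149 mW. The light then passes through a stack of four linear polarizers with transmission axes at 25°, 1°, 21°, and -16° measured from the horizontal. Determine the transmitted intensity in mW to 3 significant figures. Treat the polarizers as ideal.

I ≈ 35.0 mW

Unpolarized light through the first polarizer → I₁ = 149 mW/2 = 74.5 mW, polarized at 25°.
I₂ = I₁ · cos²(24°) = 74.5 · 0.8346 = 62.18 mW.
I₃ = I₂ · cos²(20°) = 62.18 · 0.883 = 54.9 mW.
I₄ = I₃ · cos²(37°) = 54.9 · 0.6378 = 35.02 mW.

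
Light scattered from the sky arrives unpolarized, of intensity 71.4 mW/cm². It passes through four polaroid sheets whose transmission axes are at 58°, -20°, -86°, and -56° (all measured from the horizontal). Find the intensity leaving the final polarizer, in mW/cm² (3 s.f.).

I ≈ 0.191 mW/cm²

Unpolarized light through the first polarizer → I₁ = 71.4 mW/cm²/2 = 35.7 mW/cm², polarized at 58°.
I₂ = I₁ · cos²(78°) = 35.7 · 0.04323 = 1.543 mW/cm².
I₃ = I₂ · cos²(66°) = 1.543 · 0.1654 = 0.2553 mW/cm².
I₄ = I₃ · cos²(30°) = 0.2553 · 0.75 = 0.1915 mW/cm².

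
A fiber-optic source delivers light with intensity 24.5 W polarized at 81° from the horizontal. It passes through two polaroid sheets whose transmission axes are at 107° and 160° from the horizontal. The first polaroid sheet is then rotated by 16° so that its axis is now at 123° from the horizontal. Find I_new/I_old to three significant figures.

I_new/I_old ≈ 1.20

Before rotation:
I₁ = I₀ cos²(107° − 81°) = I₀ cos²(26°) = 0.8078 I₀.
I₂ = I₁ cos²(160° − 107°) = 0.8078 I₀ · cos²(53°) = 0.2926 I₀.
After rotation:
I₁ = I₀ cos²(123° − 81°) = I₀ cos²(42°) = 0.5523 I₀.
I₂ = I₁ cos²(160° − 123°) = 0.5523 I₀ · cos²(37°) = 0.3522 I₀.
Ratio = 0.3522 / 0.2926 = 1.204.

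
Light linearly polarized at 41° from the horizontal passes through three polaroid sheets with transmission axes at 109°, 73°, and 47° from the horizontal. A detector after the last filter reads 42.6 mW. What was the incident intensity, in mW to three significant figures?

I₀ ≈ 574 mW

By Malus's law, I₁ = I₀ cos²(109° − 41°) = I₀ cos²(68°) = 0.1403 I₀.
I₂ = I₁ cos²(73° − 109°) = 0.1403 I₀ · cos²(36°) = 0.09185 I₀.
I₃ = I₂ cos²(47° − 73°) = 0.09185 I₀ · cos²(26°) = 0.0742 I₀.
So 42.6 mW = 0.0742 I₀, giving I₀ = 42.6/0.0742 = 574.1 mW.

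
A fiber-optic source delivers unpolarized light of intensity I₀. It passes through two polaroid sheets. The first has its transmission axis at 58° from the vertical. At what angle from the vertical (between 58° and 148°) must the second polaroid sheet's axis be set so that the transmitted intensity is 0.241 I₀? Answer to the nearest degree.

θ ≈ 104°

Unpolarized light through the first polarizer → I₁ = ½ I₀, now polarized at 58°.
Need I₂/I₀ = 0.241, so cos²(θ − 58°) = 0.241 / 0.5 = 0.482.
θ − 58° = arccos(√0.482) = 46.0°, giving θ ≈ 58 + 46.0 = 104.0°.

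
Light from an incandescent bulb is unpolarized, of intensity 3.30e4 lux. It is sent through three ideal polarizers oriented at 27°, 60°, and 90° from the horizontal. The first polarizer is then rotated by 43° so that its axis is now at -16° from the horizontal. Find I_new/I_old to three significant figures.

Before rotation:
Unpolarized light through the first polarizer → I₁ = ½ I₀, now polarized at 27°.
I₂ = I₁ cos²(60° − 27°) = 0.5 I₀ · cos²(33°) = 0.3517 I₀.
I₃ = I₂ cos²(90° − 60°) = 0.3517 I₀ · cos²(30°) = 0.2638 I₀.
After rotation:
Unpolarized light through the first polarizer → I₁ = ½ I₀, now polarized at -16°.
I₂ = I₁ cos²(60° + 16°) = 0.5 I₀ · cos²(76°) = 0.02926 I₀.
I₃ = I₂ cos²(90° − 60°) = 0.02926 I₀ · cos²(30°) = 0.02195 I₀.
Ratio = 0.02195 / 0.2638 = 0.08321.

I_new/I_old ≈ 0.0832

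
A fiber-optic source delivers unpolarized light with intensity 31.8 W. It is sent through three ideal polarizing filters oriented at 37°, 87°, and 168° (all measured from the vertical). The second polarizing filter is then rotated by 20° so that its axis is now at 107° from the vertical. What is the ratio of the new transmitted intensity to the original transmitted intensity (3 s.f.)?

Before rotation:
Unpolarized light through the first polarizer → I₁ = ½ I₀, now polarized at 37°.
I₂ = I₁ cos²(87° − 37°) = 0.5 I₀ · cos²(50°) = 0.2066 I₀.
I₃ = I₂ cos²(168° − 87°) = 0.2066 I₀ · cos²(81°) = 0.005056 I₀.
After rotation:
Unpolarized light through the first polarizer → I₁ = ½ I₀, now polarized at 37°.
I₂ = I₁ cos²(107° − 37°) = 0.5 I₀ · cos²(70°) = 0.05849 I₀.
I₃ = I₂ cos²(168° − 107°) = 0.05849 I₀ · cos²(61°) = 0.01375 I₀.
Ratio = 0.01375 / 0.005056 = 2.719.

I_new/I_old ≈ 2.72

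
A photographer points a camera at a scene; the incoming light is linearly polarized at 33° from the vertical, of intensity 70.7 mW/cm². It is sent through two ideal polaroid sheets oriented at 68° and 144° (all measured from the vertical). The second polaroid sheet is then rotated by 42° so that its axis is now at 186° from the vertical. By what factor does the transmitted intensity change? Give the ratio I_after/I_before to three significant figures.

Before rotation:
By Malus's law, I₁ = I₀ cos²(68° − 33°) = I₀ cos²(35°) = 0.671 I₀.
I₂ = I₁ cos²(144° − 68°) = 0.671 I₀ · cos²(76°) = 0.03927 I₀.
After rotation:
I₁ = I₀ cos²(68° − 33°) = I₀ cos²(35°) = 0.671 I₀.
Angle between axes 1 and 2: 62°. I₂ = 0.671 I₀ · cos²(62°) = 0.1479 I₀.
Ratio = 0.1479 / 0.03927 = 3.766.

I_new/I_old ≈ 3.77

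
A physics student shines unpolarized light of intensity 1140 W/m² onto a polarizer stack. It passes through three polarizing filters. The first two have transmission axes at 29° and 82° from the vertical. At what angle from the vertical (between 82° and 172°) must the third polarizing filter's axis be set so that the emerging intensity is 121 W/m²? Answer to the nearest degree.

θ ≈ 122°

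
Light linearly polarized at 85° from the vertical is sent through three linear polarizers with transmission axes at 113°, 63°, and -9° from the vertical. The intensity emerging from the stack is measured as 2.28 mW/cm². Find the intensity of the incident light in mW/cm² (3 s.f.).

By Malus's law, I₁ = I₀ cos²(113° − 85°) = I₀ cos²(28°) = 0.7796 I₀.
I₂ = I₁ cos²(63° − 113°) = 0.7796 I₀ · cos²(50°) = 0.3221 I₀.
I₃ = I₂ cos²(-9° − 63°) = 0.3221 I₀ · cos²(72°) = 0.03076 I₀.
So 2.28 mW/cm² = 0.03076 I₀, giving I₀ = 2.28/0.03076 = 74.13 mW/cm².

I₀ ≈ 74.1 mW/cm²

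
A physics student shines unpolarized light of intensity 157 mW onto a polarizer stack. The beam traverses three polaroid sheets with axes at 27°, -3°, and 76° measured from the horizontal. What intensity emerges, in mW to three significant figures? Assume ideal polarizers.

I ≈ 2.14 mW

Unpolarized light through the first polarizer → I₁ = 157 mW/2 = 78.5 mW, polarized at 27°.
I₂ = I₁ · cos²(30°) = 78.5 · 0.75 = 58.88 mW.
I₃ = I₂ · cos²(79°) = 58.88 · 0.03641 = 2.144 mW.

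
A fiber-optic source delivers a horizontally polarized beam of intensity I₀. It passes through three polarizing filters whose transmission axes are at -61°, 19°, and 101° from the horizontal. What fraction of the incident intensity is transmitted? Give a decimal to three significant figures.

≈ 0.000137 I₀

I₁ = I₀ cos²(-61° − 0°) = I₀ cos²(61°) = 0.235 I₀.
I₂ = I₁ cos²(19° + 61°) = 0.235 I₀ · cos²(80°) = 0.007087 I₀.
I₃ = I₂ cos²(101° − 19°) = 0.007087 I₀ · cos²(82°) = 0.0001373 I₀.
Transmitted fraction = 0.0001373.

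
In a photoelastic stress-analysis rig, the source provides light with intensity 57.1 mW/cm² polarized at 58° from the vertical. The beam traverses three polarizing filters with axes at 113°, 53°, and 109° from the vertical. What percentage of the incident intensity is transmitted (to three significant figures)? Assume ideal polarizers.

By Malus's law, I₁ = 57.1 mW/cm² · cos²(55°) = 18.79 mW/cm².
I₂ = I₁ · cos²(60°) = 18.79 · 0.25 = 4.696 mW/cm².
I₃ = I₂ · cos²(56°) = 4.696 · 0.3127 = 1.469 mW/cm².
That is 2.572% of the incident intensity.

≈ 2.57%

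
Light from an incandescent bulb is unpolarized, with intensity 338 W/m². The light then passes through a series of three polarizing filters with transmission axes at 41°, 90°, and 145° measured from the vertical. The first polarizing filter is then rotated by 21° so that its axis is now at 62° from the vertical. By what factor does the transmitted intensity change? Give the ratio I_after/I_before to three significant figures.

Before rotation:
Unpolarized light through the first polarizer → I₁ = ½ I₀, now polarized at 41°.
I₂ = I₁ cos²(90° − 41°) = 0.5 I₀ · cos²(49°) = 0.2152 I₀.
I₃ = I₂ cos²(145° − 90°) = 0.2152 I₀ · cos²(55°) = 0.0708 I₀.
After rotation:
Unpolarized light through the first polarizer → I₁ = ½ I₀, now polarized at 62°.
I₂ = I₁ cos²(90° − 62°) = 0.5 I₀ · cos²(28°) = 0.3898 I₀.
I₃ = I₂ cos²(145° − 90°) = 0.3898 I₀ · cos²(55°) = 0.1282 I₀.
Ratio = 0.1282 / 0.0708 = 1.811.

I_new/I_old ≈ 1.81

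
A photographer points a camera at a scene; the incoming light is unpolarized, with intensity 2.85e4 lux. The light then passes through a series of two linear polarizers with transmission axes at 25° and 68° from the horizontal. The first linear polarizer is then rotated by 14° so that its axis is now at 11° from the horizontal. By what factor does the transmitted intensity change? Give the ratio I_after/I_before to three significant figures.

Before rotation:
Unpolarized light through the first polarizer → I₁ = ½ I₀, now polarized at 25°.
I₂ = I₁ cos²(68° − 25°) = 0.5 I₀ · cos²(43°) = 0.2674 I₀.
After rotation:
Unpolarized light through the first polarizer → I₁ = ½ I₀, now polarized at 11°.
I₂ = I₁ cos²(68° − 11°) = 0.5 I₀ · cos²(57°) = 0.1483 I₀.
Ratio = 0.1483 / 0.2674 = 0.5546.

I_new/I_old ≈ 0.555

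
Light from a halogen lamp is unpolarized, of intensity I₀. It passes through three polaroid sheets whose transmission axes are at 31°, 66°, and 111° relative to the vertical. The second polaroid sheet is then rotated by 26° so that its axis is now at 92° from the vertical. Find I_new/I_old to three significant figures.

I_new/I_old ≈ 0.626

Before rotation:
Unpolarized light through the first polarizer → I₁ = ½ I₀, now polarized at 31°.
I₂ = I₁ cos²(66° − 31°) = 0.5 I₀ · cos²(35°) = 0.3355 I₀.
I₃ = I₂ cos²(111° − 66°) = 0.3355 I₀ · cos²(45°) = 0.1678 I₀.
After rotation:
Unpolarized light through the first polarizer → I₁ = ½ I₀, now polarized at 31°.
I₂ = I₁ cos²(92° − 31°) = 0.5 I₀ · cos²(61°) = 0.1175 I₀.
I₃ = I₂ cos²(111° − 92°) = 0.1175 I₀ · cos²(19°) = 0.1051 I₀.
Ratio = 0.1051 / 0.1678 = 0.6263.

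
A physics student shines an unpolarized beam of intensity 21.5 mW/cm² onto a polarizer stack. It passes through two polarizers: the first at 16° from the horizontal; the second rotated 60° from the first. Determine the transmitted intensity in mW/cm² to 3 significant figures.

Unpolarized light through the first polarizer → I₁ = 21.5 mW/cm²/2 = 10.75 mW/cm², polarized at 16°.
I₂ = I₁ · cos²(60°) = 10.75 · 0.25 = 2.688 mW/cm².

I ≈ 2.69 mW/cm²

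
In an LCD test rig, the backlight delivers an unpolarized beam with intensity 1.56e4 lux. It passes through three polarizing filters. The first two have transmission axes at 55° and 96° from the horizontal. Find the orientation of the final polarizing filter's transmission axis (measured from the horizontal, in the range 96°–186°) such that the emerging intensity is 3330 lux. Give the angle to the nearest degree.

θ ≈ 126°

Unpolarized light through the first polarizer → I₁ = ½ I₀, now polarized at 55°.
I₂ = I₁ cos²(96° − 55°) = 0.5 I₀ · cos²(41°) = 0.2848 I₀.
Target fraction: 3330 / 1.56e4 lux = 0.2135 of I₀.
Need I₃/I₀ = 0.2135, so cos²(θ − 96°) = 0.2135 / 0.2848 = 0.7495.
θ − 96° = arccos(√0.7495) = 30.0°, giving θ ≈ 96 + 30.0 = 126.0°.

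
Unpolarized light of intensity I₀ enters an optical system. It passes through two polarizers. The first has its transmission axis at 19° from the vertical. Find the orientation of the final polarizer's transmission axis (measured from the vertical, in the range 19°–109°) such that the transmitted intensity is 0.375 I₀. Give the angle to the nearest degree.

θ ≈ 49°

Unpolarized light through the first polarizer → I₁ = ½ I₀, now polarized at 19°.
Need I₂/I₀ = 0.375, so cos²(θ − 19°) = 0.375 / 0.5 = 0.75.
θ − 19° = arccos(√0.75) = 30.0°, giving θ ≈ 19 + 30.0 = 49.0°.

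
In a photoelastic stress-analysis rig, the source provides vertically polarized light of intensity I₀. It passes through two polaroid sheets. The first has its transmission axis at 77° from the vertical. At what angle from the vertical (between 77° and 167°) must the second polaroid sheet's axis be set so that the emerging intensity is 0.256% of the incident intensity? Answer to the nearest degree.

I₁ = I₀ cos²(77° − 0°) = I₀ cos²(77°) = 0.0506 I₀.
Need I₂/I₀ = 0.00256, so cos²(θ − 77°) = 0.00256 / 0.0506 = 0.05059.
θ − 77° = arccos(√0.05059) = 77.0°, giving θ ≈ 77 + 77.0 = 154.0°.

θ ≈ 154°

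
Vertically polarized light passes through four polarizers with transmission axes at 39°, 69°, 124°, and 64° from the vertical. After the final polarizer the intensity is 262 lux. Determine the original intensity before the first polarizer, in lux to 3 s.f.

I₀ ≈ 7030 lux

By Malus's law, I₁ = I₀ cos²(39° − 0°) = I₀ cos²(39°) = 0.604 I₀.
I₂ = I₁ cos²(69° − 39°) = 0.604 I₀ · cos²(30°) = 0.453 I₀.
I₃ = I₂ cos²(124° − 69°) = 0.453 I₀ · cos²(55°) = 0.149 I₀.
I₄ = I₃ cos²(64° − 124°) = 0.149 I₀ · cos²(60°) = 0.03726 I₀.
So 262 lux = 0.03726 I₀, giving I₀ = 262/0.03726 = 7033 lux.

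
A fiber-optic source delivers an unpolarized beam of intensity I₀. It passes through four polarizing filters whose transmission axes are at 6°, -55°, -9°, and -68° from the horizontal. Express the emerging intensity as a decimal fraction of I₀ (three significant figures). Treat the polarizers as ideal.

Unpolarized light through the first polarizer → I₁ = ½ I₀, now polarized at 6°.
I₂ = I₁ cos²(-55° − 6°) = 0.5 I₀ · cos²(61°) = 0.1175 I₀.
I₃ = I₂ cos²(-9° + 55°) = 0.1175 I₀ · cos²(46°) = 0.05671 I₀.
I₄ = I₃ cos²(-68° + 9°) = 0.05671 I₀ · cos²(59°) = 0.01504 I₀.
Transmitted fraction = 0.01504.

≈ 0.0150 I₀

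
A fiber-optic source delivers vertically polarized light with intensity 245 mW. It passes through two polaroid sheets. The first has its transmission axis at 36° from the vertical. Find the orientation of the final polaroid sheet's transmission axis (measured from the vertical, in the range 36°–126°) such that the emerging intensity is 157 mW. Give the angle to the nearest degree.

θ ≈ 44°

By Malus's law, I₁ = I₀ cos²(36° − 0°) = I₀ cos²(36°) = 0.6545 I₀.
Target fraction: 157 / 245 mW = 0.6408 of I₀.
Need I₂/I₀ = 0.6408, so cos²(θ − 36°) = 0.6408 / 0.6545 = 0.9791.
θ − 36° = arccos(√0.9791) = 8.3°, giving θ ≈ 36 + 8.3 = 44.3°.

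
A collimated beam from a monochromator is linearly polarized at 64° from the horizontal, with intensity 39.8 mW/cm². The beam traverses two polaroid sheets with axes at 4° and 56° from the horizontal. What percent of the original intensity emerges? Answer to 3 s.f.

≈ 9.48%

I₁ = 39.8 mW/cm² · cos²(60°) = 9.95 mW/cm².
I₂ = I₁ · cos²(52°) = 9.95 · 0.379 = 3.771 mW/cm².
That is 9.476% of the incident intensity.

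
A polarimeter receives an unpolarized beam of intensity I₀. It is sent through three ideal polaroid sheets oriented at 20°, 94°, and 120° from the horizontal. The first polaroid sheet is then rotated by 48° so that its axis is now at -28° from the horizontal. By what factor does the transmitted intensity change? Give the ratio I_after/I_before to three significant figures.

Before rotation:
Unpolarized light through the first polarizer → I₁ = ½ I₀, now polarized at 20°.
I₂ = I₁ cos²(94° − 20°) = 0.5 I₀ · cos²(74°) = 0.03799 I₀.
I₃ = I₂ cos²(120° − 94°) = 0.03799 I₀ · cos²(26°) = 0.03069 I₀.
After rotation:
Unpolarized light through the first polarizer → I₁ = ½ I₀, now polarized at -28°.
Angle between axes 1 and 2: 58°. I₂ = 0.5 I₀ · cos²(58°) = 0.1404 I₀.
I₃ = I₂ cos²(120° − 94°) = 0.1404 I₀ · cos²(26°) = 0.1134 I₀.
Ratio = 0.1134 / 0.03069 = 3.696.

I_new/I_old ≈ 3.70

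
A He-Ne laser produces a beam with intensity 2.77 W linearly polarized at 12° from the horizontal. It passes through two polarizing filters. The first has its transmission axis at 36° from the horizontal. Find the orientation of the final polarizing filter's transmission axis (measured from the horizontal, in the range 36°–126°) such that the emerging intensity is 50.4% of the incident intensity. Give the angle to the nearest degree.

θ ≈ 75°

I₁ = I₀ cos²(36° − 12°) = I₀ cos²(24°) = 0.8346 I₀.
Need I₂/I₀ = 0.504, so cos²(θ − 36°) = 0.504 / 0.8346 = 0.6039.
θ − 36° = arccos(√0.6039) = 39.0°, giving θ ≈ 36 + 39.0 = 75.0°.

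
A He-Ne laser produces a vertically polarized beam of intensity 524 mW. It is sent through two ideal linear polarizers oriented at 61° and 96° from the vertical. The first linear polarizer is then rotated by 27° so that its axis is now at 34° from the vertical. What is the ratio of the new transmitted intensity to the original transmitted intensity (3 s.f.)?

I_new/I_old ≈ 0.960

Before rotation:
I₁ = I₀ cos²(61° − 0°) = I₀ cos²(61°) = 0.235 I₀.
I₂ = I₁ cos²(96° − 61°) = 0.235 I₀ · cos²(35°) = 0.1577 I₀.
After rotation:
I₁ = I₀ cos²(34° − 0°) = I₀ cos²(34°) = 0.6873 I₀.
I₂ = I₁ cos²(96° − 34°) = 0.6873 I₀ · cos²(62°) = 0.1515 I₀.
Ratio = 0.1515 / 0.1577 = 0.9605.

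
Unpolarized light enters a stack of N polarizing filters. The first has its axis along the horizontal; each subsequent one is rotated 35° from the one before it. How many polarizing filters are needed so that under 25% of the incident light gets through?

First polarizer halves the unpolarized light: factor 1/2.
Each further stage multiplies by cos²(35°) = 0.671.
After N polarizers: T = 0.5·0.671^(N−1). Require T < 0.25 ⇒ N−1 > ln(0.25/0.5)/ln(0.671) = 1.74, so N−1 ≥ 2 and N = 3.
Check: N=3 gives T = 0.2251 < 0.25; N=2 gives T = 0.3355.

N = 3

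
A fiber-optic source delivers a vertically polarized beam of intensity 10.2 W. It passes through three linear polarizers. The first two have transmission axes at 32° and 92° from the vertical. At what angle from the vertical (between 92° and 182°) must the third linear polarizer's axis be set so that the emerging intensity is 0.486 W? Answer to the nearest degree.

θ ≈ 151°

I₁ = I₀ cos²(32° − 0°) = I₀ cos²(32°) = 0.7192 I₀.
I₂ = I₁ cos²(92° − 32°) = 0.7192 I₀ · cos²(60°) = 0.1798 I₀.
Target fraction: 0.486 / 10.2 W = 0.04765 of I₀.
Need I₃/I₀ = 0.04765, so cos²(θ − 92°) = 0.04765 / 0.1798 = 0.265.
θ − 92° = arccos(√0.265) = 59.0°, giving θ ≈ 92 + 59.0 = 151.0°.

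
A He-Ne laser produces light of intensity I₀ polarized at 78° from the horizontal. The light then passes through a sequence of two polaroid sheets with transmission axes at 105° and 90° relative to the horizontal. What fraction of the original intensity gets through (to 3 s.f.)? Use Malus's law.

≈ 0.741 I₀

By Malus's law, I₁ = I₀ cos²(105° − 78°) = I₀ cos²(27°) = 0.7939 I₀.
I₂ = I₁ cos²(90° − 105°) = 0.7939 I₀ · cos²(15°) = 0.7407 I₀.
Transmitted fraction = 0.7407.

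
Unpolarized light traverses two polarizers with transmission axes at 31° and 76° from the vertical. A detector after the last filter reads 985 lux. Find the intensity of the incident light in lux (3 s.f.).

Unpolarized light through the first polarizer → I₁ = ½ I₀, now polarized at 31°.
I₂ = I₁ cos²(76° − 31°) = 0.5 I₀ · cos²(45°) = 0.25 I₀.
So 985 lux = 0.25 I₀, giving I₀ = 985/0.25 = 3940 lux.

I₀ ≈ 3940 lux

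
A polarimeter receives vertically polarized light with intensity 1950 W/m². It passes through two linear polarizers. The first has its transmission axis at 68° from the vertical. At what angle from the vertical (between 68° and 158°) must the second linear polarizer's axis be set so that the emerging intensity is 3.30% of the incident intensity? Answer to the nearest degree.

By Malus's law, I₁ = I₀ cos²(68° − 0°) = I₀ cos²(68°) = 0.1403 I₀.
Need I₂/I₀ = 0.033, so cos²(θ − 68°) = 0.033 / 0.1403 = 0.2352.
θ − 68° = arccos(√0.2352) = 61.0°, giving θ ≈ 68 + 61.0 = 129.0°.

θ ≈ 129°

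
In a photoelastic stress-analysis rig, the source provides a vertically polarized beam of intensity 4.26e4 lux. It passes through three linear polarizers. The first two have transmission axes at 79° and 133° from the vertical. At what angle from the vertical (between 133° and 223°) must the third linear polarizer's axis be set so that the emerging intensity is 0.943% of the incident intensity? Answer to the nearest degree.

θ ≈ 163°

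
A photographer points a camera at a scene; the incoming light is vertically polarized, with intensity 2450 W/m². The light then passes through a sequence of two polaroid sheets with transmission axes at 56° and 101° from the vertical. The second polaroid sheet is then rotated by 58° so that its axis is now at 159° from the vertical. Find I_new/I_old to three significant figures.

I_new/I_old ≈ 0.101

Before rotation:
By Malus's law, I₁ = I₀ cos²(56° − 0°) = I₀ cos²(56°) = 0.3127 I₀.
I₂ = I₁ cos²(101° − 56°) = 0.3127 I₀ · cos²(45°) = 0.1563 I₀.
After rotation:
I₁ = I₀ cos²(56° − 0°) = I₀ cos²(56°) = 0.3127 I₀.
Angle between axes 1 and 2: 77°. I₂ = 0.3127 I₀ · cos²(77°) = 0.01582 I₀.
Ratio = 0.01582 / 0.1563 = 0.1012.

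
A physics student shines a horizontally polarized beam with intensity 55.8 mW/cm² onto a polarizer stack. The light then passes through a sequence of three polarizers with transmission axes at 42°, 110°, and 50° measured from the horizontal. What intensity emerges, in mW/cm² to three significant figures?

I ≈ 1.08 mW/cm²

I₁ = 55.8 mW/cm² · cos²(42°) = 30.82 mW/cm².
I₂ = I₁ · cos²(68°) = 30.82 · 0.1403 = 4.324 mW/cm².
I₃ = I₂ · cos²(60°) = 4.324 · 0.25 = 1.081 mW/cm².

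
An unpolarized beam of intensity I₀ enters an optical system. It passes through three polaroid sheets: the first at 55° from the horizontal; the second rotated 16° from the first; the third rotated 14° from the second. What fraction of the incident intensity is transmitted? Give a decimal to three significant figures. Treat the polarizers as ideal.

≈ 0.435 I₀

Unpolarized light through the first polarizer → I₁ = ½ I₀, now polarized at 55°.
I₂ = I₁ cos²(16°) = 0.5 · 0.924 I₀ = 0.462 I₀.
I₃ = I₂ cos²(14°) = 0.462 · 0.9415 I₀ = 0.435 I₀.
Transmitted fraction = 0.435.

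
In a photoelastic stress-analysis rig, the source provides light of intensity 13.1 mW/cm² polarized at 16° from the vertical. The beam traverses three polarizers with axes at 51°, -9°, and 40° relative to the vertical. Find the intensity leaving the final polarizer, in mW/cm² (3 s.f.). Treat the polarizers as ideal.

By Malus's law, I₁ = 13.1 mW/cm² · cos²(35°) = 8.79 mW/cm².
I₂ = I₁ · cos²(60°) = 8.79 · 0.25 = 2.198 mW/cm².
I₃ = I₂ · cos²(49°) = 2.198 · 0.4304 = 0.9459 mW/cm².

I ≈ 0.946 mW/cm²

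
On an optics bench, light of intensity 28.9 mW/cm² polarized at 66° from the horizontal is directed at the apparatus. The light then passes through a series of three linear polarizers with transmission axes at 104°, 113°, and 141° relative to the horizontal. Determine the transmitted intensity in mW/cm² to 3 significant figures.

I ≈ 13.6 mW/cm²

I₁ = 28.9 mW/cm² · cos²(38°) = 17.95 mW/cm².
I₂ = I₁ · cos²(9°) = 17.95 · 0.9755 = 17.51 mW/cm².
I₃ = I₂ · cos²(28°) = 17.51 · 0.7796 = 13.65 mW/cm².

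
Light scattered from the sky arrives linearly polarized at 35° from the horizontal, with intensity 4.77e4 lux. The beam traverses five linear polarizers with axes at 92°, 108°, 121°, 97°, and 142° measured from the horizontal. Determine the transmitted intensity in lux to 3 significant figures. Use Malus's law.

I ≈ 5180 lux

By Malus's law, I₁ = 4.77e4 lux · cos²(57°) = 1.415e+04 lux.
I₂ = I₁ · cos²(16°) = 1.415e+04 · 0.924 = 1.307e+04 lux.
I₃ = I₂ · cos²(13°) = 1.307e+04 · 0.9494 = 1.241e+04 lux.
I₄ = I₃ · cos²(24°) = 1.241e+04 · 0.8346 = 1.036e+04 lux.
I₅ = I₄ · cos²(45°) = 1.036e+04 · 0.5 = 5180 lux.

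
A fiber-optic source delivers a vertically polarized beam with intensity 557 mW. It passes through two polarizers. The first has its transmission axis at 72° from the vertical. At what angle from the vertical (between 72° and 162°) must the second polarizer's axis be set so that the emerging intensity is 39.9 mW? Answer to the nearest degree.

θ ≈ 102°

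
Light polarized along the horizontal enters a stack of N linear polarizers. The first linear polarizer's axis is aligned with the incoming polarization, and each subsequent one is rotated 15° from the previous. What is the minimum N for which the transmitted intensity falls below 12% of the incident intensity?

First polarizer is aligned with the polarization: full transmission.
Each further stage multiplies by cos²(15°) = 0.933.
After N polarizers: T = 0.933^(N−1). Require T < 0.12 ⇒ N−1 > ln(0.12)/ln(0.933) = 30.58, so N−1 ≥ 31 and N = 32.
Check: N=32 gives T = 0.1166 < 0.12; N=31 gives T = 0.1249.

N = 32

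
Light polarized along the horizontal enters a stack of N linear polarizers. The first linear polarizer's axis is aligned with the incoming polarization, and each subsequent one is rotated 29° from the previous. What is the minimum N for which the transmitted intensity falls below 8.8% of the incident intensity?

N = 11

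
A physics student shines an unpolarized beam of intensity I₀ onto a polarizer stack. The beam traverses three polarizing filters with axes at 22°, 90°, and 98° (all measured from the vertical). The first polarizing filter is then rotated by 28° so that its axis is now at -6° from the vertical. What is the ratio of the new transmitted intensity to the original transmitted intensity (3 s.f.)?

Before rotation:
Unpolarized light through the first polarizer → I₁ = ½ I₀, now polarized at 22°.
I₂ = I₁ cos²(90° − 22°) = 0.5 I₀ · cos²(68°) = 0.07017 I₀.
I₃ = I₂ cos²(98° − 90°) = 0.07017 I₀ · cos²(8°) = 0.06881 I₀.
After rotation:
Unpolarized light through the first polarizer → I₁ = ½ I₀, now polarized at -6°.
Angle between axes 1 and 2: 84°. I₂ = 0.5 I₀ · cos²(84°) = 0.005463 I₀.
I₃ = I₂ cos²(98° − 90°) = 0.005463 I₀ · cos²(8°) = 0.005357 I₀.
Ratio = 0.005357 / 0.06881 = 0.07786.

I_new/I_old ≈ 0.0779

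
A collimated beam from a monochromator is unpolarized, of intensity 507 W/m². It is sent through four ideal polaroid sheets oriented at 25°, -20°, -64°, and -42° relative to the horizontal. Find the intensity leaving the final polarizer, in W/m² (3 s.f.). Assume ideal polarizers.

I ≈ 56.4 W/m²

Unpolarized light through the first polarizer → I₁ = 507 W/m²/2 = 253.5 W/m², polarized at 25°.
I₂ = I₁ · cos²(45°) = 253.5 · 0.5 = 126.8 W/m².
I₃ = I₂ · cos²(44°) = 126.8 · 0.5174 = 65.59 W/m².
I₄ = I₃ · cos²(22°) = 65.59 · 0.8597 = 56.38 W/m².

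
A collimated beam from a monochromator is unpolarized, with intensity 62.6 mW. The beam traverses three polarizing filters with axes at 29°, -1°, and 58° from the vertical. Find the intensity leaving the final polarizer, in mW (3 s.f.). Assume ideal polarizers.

Unpolarized light through the first polarizer → I₁ = 62.6 mW/2 = 31.3 mW, polarized at 29°.
I₂ = I₁ · cos²(30°) = 31.3 · 0.75 = 23.48 mW.
I₃ = I₂ · cos²(59°) = 23.48 · 0.2653 = 6.227 mW.

I ≈ 6.23 mW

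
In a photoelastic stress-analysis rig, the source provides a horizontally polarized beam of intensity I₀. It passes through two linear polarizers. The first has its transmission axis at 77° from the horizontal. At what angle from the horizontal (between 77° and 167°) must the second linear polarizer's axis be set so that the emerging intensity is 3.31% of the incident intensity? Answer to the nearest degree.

By Malus's law, I₁ = I₀ cos²(77° − 0°) = I₀ cos²(77°) = 0.0506 I₀.
Need I₂/I₀ = 0.0331, so cos²(θ − 77°) = 0.0331 / 0.0506 = 0.6541.
θ − 77° = arccos(√0.6541) = 36.0°, giving θ ≈ 77 + 36.0 = 113.0°.

θ ≈ 113°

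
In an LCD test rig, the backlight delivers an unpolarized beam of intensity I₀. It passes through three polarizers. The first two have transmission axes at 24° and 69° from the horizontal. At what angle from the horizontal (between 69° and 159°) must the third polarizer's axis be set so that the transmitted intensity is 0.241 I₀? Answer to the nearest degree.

θ ≈ 80°

Unpolarized light through the first polarizer → I₁ = ½ I₀, now polarized at 24°.
I₂ = I₁ cos²(69° − 24°) = 0.5 I₀ · cos²(45°) = 0.25 I₀.
Need I₃/I₀ = 0.241, so cos²(θ − 69°) = 0.241 / 0.25 = 0.964.
θ − 69° = arccos(√0.964) = 10.9°, giving θ ≈ 69 + 10.9 = 79.9°.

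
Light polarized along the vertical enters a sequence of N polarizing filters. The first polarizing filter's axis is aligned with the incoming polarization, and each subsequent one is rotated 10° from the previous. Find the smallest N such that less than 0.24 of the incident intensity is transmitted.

First polarizer is aligned with the polarization: full transmission.
Each further stage multiplies by cos²(10°) = 0.9698.
After N polarizers: T = 0.9698^(N−1). Require T < 0.24 ⇒ N−1 > ln(0.24)/ln(0.9698) = 46.61, so N−1 ≥ 47 and N = 48.
Check: N=48 gives T = 0.2372 < 0.24; N=47 gives T = 0.2445.

N = 48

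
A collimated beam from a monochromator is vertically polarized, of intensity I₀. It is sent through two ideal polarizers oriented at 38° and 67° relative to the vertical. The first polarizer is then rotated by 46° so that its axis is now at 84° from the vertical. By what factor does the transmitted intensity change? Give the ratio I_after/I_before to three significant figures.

I_new/I_old ≈ 0.0210

Before rotation:
By Malus's law, I₁ = I₀ cos²(38° − 0°) = I₀ cos²(38°) = 0.621 I₀.
I₂ = I₁ cos²(67° − 38°) = 0.621 I₀ · cos²(29°) = 0.475 I₀.
After rotation:
I₁ = I₀ cos²(84° − 0°) = I₀ cos²(84°) = 0.01093 I₀.
I₂ = I₁ cos²(67° − 84°) = 0.01093 I₀ · cos²(17°) = 0.009992 I₀.
Ratio = 0.009992 / 0.475 = 0.02104.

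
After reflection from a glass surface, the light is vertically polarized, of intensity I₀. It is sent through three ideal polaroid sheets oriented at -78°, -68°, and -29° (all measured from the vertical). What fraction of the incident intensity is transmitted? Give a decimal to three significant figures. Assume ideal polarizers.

By Malus's law, I₁ = I₀ cos²(-78° − 0°) = I₀ cos²(78°) = 0.04323 I₀.
I₂ = I₁ cos²(-68° + 78°) = 0.04323 I₀ · cos²(10°) = 0.04192 I₀.
I₃ = I₂ cos²(-29° + 68°) = 0.04192 I₀ · cos²(39°) = 0.02532 I₀.
Transmitted fraction = 0.02532.

≈ 0.0253 I₀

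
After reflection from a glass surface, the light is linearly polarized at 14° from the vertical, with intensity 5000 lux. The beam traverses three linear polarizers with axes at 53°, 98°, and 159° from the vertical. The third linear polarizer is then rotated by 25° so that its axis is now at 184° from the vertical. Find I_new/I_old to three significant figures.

Before rotation:
I₁ = I₀ cos²(53° − 14°) = I₀ cos²(39°) = 0.604 I₀.
I₂ = I₁ cos²(98° − 53°) = 0.604 I₀ · cos²(45°) = 0.302 I₀.
I₃ = I₂ cos²(159° − 98°) = 0.302 I₀ · cos²(61°) = 0.07098 I₀.
After rotation:
I₁ = I₀ cos²(53° − 14°) = I₀ cos²(39°) = 0.604 I₀.
I₂ = I₁ cos²(98° − 53°) = 0.604 I₀ · cos²(45°) = 0.302 I₀.
I₃ = I₂ cos²(184° − 98°) = 0.302 I₀ · cos²(86°) = 0.001469 I₀.
Ratio = 0.001469 / 0.07098 = 0.0207.

I_new/I_old ≈ 0.0207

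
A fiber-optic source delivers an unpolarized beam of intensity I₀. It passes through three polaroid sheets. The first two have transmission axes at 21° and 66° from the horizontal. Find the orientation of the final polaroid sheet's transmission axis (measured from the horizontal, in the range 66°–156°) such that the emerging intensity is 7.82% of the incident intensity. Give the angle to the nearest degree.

θ ≈ 122°

Unpolarized light through the first polarizer → I₁ = ½ I₀, now polarized at 21°.
I₂ = I₁ cos²(66° − 21°) = 0.5 I₀ · cos²(45°) = 0.25 I₀.
Need I₃/I₀ = 0.0782, so cos²(θ − 66°) = 0.0782 / 0.25 = 0.3128.
θ − 66° = arccos(√0.3128) = 56.0°, giving θ ≈ 66 + 56.0 = 122.0°.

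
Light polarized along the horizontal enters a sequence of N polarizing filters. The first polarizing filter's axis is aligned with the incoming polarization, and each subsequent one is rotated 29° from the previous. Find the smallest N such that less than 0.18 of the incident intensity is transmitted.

First polarizer is aligned with the polarization: full transmission.
Each further stage multiplies by cos²(29°) = 0.765.
After N polarizers: T = 0.765^(N−1). Require T < 0.18 ⇒ N−1 > ln(0.18)/ln(0.765) = 6.40, so N−1 ≥ 7 and N = 8.
Check: N=8 gives T = 0.1533 < 0.18; N=7 gives T = 0.2004.

N = 8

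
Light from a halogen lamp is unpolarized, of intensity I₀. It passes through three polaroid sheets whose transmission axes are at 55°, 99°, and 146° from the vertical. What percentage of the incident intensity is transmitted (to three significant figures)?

Unpolarized light through the first polarizer → I₁ = ½ I₀, now polarized at 55°.
I₂ = I₁ cos²(99° − 55°) = 0.5 I₀ · cos²(44°) = 0.2587 I₀.
I₃ = I₂ cos²(146° − 99°) = 0.2587 I₀ · cos²(47°) = 0.1203 I₀.
That is 12.03% of the incident intensity.

≈ 12.0%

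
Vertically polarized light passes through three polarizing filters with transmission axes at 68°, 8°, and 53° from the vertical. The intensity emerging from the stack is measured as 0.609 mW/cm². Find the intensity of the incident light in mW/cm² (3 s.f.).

I₀ ≈ 34.7 mW/cm²

I₁ = I₀ cos²(68° − 0°) = I₀ cos²(68°) = 0.1403 I₀.
I₂ = I₁ cos²(8° − 68°) = 0.1403 I₀ · cos²(60°) = 0.03508 I₀.
I₃ = I₂ cos²(53° − 8°) = 0.03508 I₀ · cos²(45°) = 0.01754 I₀.
So 0.609 mW/cm² = 0.01754 I₀, giving I₀ = 0.609/0.01754 = 34.72 mW/cm².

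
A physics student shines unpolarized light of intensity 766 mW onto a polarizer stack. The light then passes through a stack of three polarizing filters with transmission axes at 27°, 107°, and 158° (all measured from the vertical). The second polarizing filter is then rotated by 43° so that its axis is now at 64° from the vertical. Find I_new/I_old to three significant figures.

I_new/I_old ≈ 0.260

Before rotation:
Unpolarized light through the first polarizer → I₁ = ½ I₀, now polarized at 27°.
I₂ = I₁ cos²(107° − 27°) = 0.5 I₀ · cos²(80°) = 0.01508 I₀.
I₃ = I₂ cos²(158° − 107°) = 0.01508 I₀ · cos²(51°) = 0.005971 I₀.
After rotation:
Unpolarized light through the first polarizer → I₁ = ½ I₀, now polarized at 27°.
I₂ = I₁ cos²(64° − 27°) = 0.5 I₀ · cos²(37°) = 0.3189 I₀.
Angle between axes 2 and 3: 86°. I₃ = 0.3189 I₀ · cos²(86°) = 0.001552 I₀.
Ratio = 0.001552 / 0.005971 = 0.2599.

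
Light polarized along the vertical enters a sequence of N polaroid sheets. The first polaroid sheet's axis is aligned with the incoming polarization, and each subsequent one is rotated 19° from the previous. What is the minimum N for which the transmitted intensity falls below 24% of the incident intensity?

First polarizer is aligned with the polarization: full transmission.
Each further stage multiplies by cos²(19°) = 0.894.
After N polarizers: T = 0.894^(N−1). Require T < 0.24 ⇒ N−1 > ln(0.24)/ln(0.894) = 12.74, so N−1 ≥ 13 and N = 14.
Check: N=14 gives T = 0.233 < 0.24; N=13 gives T = 0.2607.

N = 14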